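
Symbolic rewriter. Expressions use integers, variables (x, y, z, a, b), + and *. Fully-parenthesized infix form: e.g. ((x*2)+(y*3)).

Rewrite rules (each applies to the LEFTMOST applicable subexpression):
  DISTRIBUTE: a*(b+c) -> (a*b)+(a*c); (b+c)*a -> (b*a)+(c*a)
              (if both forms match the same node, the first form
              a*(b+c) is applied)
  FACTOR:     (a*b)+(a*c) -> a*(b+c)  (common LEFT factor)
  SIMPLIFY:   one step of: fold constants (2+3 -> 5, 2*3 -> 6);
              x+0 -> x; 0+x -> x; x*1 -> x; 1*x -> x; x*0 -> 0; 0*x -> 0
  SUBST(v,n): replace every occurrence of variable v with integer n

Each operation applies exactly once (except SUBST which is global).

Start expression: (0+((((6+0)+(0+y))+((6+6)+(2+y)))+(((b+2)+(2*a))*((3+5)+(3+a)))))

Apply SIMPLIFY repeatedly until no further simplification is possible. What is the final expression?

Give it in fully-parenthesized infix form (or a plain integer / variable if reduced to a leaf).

Start: (0+((((6+0)+(0+y))+((6+6)+(2+y)))+(((b+2)+(2*a))*((3+5)+(3+a)))))
Step 1: at root: (0+((((6+0)+(0+y))+((6+6)+(2+y)))+(((b+2)+(2*a))*((3+5)+(3+a))))) -> ((((6+0)+(0+y))+((6+6)+(2+y)))+(((b+2)+(2*a))*((3+5)+(3+a)))); overall: (0+((((6+0)+(0+y))+((6+6)+(2+y)))+(((b+2)+(2*a))*((3+5)+(3+a))))) -> ((((6+0)+(0+y))+((6+6)+(2+y)))+(((b+2)+(2*a))*((3+5)+(3+a))))
Step 2: at LLL: (6+0) -> 6; overall: ((((6+0)+(0+y))+((6+6)+(2+y)))+(((b+2)+(2*a))*((3+5)+(3+a)))) -> (((6+(0+y))+((6+6)+(2+y)))+(((b+2)+(2*a))*((3+5)+(3+a))))
Step 3: at LLR: (0+y) -> y; overall: (((6+(0+y))+((6+6)+(2+y)))+(((b+2)+(2*a))*((3+5)+(3+a)))) -> (((6+y)+((6+6)+(2+y)))+(((b+2)+(2*a))*((3+5)+(3+a))))
Step 4: at LRL: (6+6) -> 12; overall: (((6+y)+((6+6)+(2+y)))+(((b+2)+(2*a))*((3+5)+(3+a)))) -> (((6+y)+(12+(2+y)))+(((b+2)+(2*a))*((3+5)+(3+a))))
Step 5: at RRL: (3+5) -> 8; overall: (((6+y)+(12+(2+y)))+(((b+2)+(2*a))*((3+5)+(3+a)))) -> (((6+y)+(12+(2+y)))+(((b+2)+(2*a))*(8+(3+a))))
Fixed point: (((6+y)+(12+(2+y)))+(((b+2)+(2*a))*(8+(3+a))))

Answer: (((6+y)+(12+(2+y)))+(((b+2)+(2*a))*(8+(3+a))))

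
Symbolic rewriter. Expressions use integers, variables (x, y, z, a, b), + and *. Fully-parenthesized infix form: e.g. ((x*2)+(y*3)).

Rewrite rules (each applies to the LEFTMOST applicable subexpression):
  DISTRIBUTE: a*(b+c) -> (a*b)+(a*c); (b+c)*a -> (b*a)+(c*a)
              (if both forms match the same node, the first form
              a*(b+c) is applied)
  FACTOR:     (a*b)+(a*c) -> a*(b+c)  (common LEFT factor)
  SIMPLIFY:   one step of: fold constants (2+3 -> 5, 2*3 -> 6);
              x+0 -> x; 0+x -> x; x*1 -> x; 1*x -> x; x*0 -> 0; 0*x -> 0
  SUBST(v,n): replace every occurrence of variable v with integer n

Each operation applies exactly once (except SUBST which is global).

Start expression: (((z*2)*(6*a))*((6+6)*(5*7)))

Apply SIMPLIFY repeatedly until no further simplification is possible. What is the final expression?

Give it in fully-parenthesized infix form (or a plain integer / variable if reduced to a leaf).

Start: (((z*2)*(6*a))*((6+6)*(5*7)))
Step 1: at RL: (6+6) -> 12; overall: (((z*2)*(6*a))*((6+6)*(5*7))) -> (((z*2)*(6*a))*(12*(5*7)))
Step 2: at RR: (5*7) -> 35; overall: (((z*2)*(6*a))*(12*(5*7))) -> (((z*2)*(6*a))*(12*35))
Step 3: at R: (12*35) -> 420; overall: (((z*2)*(6*a))*(12*35)) -> (((z*2)*(6*a))*420)
Fixed point: (((z*2)*(6*a))*420)

Answer: (((z*2)*(6*a))*420)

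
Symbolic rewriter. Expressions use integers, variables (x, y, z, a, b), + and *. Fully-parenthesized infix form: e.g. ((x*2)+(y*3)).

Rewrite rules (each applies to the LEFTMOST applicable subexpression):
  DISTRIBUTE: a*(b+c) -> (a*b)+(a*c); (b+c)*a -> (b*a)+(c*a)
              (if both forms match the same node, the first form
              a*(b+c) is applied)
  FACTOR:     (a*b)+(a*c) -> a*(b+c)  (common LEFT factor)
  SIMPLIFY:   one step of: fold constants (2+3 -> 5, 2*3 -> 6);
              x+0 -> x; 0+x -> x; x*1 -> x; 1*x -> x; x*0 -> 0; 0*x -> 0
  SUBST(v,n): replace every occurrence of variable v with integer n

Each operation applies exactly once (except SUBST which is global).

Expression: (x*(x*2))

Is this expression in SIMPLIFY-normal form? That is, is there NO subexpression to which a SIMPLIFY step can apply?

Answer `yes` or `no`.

Answer: yes

Derivation:
Expression: (x*(x*2))
Scanning for simplifiable subexpressions (pre-order)...
  at root: (x*(x*2)) (not simplifiable)
  at R: (x*2) (not simplifiable)
Result: no simplifiable subexpression found -> normal form.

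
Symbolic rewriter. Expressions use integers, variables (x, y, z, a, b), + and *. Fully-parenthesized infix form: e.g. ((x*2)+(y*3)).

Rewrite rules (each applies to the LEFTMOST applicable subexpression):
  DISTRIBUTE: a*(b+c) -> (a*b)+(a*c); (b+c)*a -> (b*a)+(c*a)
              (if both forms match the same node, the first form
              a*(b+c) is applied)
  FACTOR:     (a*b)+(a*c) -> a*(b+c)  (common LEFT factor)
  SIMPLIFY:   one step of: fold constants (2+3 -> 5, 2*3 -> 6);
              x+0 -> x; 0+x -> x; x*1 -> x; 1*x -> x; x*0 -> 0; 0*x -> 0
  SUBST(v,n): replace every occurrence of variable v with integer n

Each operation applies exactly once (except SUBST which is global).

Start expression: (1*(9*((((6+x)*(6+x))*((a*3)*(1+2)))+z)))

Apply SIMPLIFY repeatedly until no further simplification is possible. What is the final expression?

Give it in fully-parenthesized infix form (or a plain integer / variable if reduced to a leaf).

Answer: (9*((((6+x)*(6+x))*((a*3)*3))+z))

Derivation:
Start: (1*(9*((((6+x)*(6+x))*((a*3)*(1+2)))+z)))
Step 1: at root: (1*(9*((((6+x)*(6+x))*((a*3)*(1+2)))+z))) -> (9*((((6+x)*(6+x))*((a*3)*(1+2)))+z)); overall: (1*(9*((((6+x)*(6+x))*((a*3)*(1+2)))+z))) -> (9*((((6+x)*(6+x))*((a*3)*(1+2)))+z))
Step 2: at RLRR: (1+2) -> 3; overall: (9*((((6+x)*(6+x))*((a*3)*(1+2)))+z)) -> (9*((((6+x)*(6+x))*((a*3)*3))+z))
Fixed point: (9*((((6+x)*(6+x))*((a*3)*3))+z))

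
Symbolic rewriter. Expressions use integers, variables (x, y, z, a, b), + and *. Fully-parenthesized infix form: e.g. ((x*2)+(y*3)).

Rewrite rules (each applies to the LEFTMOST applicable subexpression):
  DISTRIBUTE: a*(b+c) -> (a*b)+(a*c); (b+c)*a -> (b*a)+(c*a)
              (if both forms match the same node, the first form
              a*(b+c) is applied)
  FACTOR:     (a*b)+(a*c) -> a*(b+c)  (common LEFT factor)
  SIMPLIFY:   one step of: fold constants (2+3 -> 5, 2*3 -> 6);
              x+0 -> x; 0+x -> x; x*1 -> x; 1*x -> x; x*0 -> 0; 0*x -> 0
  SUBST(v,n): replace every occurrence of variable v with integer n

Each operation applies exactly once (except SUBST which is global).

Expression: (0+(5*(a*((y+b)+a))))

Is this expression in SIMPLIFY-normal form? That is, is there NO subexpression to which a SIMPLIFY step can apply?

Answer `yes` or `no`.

Answer: no

Derivation:
Expression: (0+(5*(a*((y+b)+a))))
Scanning for simplifiable subexpressions (pre-order)...
  at root: (0+(5*(a*((y+b)+a)))) (SIMPLIFIABLE)
  at R: (5*(a*((y+b)+a))) (not simplifiable)
  at RR: (a*((y+b)+a)) (not simplifiable)
  at RRR: ((y+b)+a) (not simplifiable)
  at RRRL: (y+b) (not simplifiable)
Found simplifiable subexpr at path root: (0+(5*(a*((y+b)+a))))
One SIMPLIFY step would give: (5*(a*((y+b)+a)))
-> NOT in normal form.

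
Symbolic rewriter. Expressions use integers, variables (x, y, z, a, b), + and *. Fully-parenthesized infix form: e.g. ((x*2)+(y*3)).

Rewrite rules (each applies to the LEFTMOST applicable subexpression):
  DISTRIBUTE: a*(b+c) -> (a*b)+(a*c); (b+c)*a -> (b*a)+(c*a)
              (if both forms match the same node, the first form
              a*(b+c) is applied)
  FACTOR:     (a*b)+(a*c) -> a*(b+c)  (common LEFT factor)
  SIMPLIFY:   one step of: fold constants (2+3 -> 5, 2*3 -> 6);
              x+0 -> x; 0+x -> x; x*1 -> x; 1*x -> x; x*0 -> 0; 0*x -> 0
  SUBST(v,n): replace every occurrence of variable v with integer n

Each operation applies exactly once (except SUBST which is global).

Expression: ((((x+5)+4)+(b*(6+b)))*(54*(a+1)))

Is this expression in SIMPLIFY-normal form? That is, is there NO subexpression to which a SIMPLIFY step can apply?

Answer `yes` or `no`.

Answer: yes

Derivation:
Expression: ((((x+5)+4)+(b*(6+b)))*(54*(a+1)))
Scanning for simplifiable subexpressions (pre-order)...
  at root: ((((x+5)+4)+(b*(6+b)))*(54*(a+1))) (not simplifiable)
  at L: (((x+5)+4)+(b*(6+b))) (not simplifiable)
  at LL: ((x+5)+4) (not simplifiable)
  at LLL: (x+5) (not simplifiable)
  at LR: (b*(6+b)) (not simplifiable)
  at LRR: (6+b) (not simplifiable)
  at R: (54*(a+1)) (not simplifiable)
  at RR: (a+1) (not simplifiable)
Result: no simplifiable subexpression found -> normal form.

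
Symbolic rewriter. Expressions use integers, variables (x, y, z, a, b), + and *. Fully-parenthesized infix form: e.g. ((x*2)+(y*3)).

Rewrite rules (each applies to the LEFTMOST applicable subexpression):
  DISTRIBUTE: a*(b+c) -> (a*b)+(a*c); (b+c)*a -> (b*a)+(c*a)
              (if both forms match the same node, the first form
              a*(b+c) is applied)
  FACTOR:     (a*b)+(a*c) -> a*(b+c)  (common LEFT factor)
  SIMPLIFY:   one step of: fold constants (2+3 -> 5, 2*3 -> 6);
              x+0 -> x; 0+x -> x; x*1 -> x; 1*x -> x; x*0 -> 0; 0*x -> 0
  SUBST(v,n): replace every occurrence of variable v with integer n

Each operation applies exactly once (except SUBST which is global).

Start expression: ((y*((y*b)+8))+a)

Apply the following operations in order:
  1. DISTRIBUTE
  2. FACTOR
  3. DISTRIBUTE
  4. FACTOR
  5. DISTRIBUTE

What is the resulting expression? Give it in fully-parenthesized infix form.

Start: ((y*((y*b)+8))+a)
Apply DISTRIBUTE at L (target: (y*((y*b)+8))): ((y*((y*b)+8))+a) -> (((y*(y*b))+(y*8))+a)
Apply FACTOR at L (target: ((y*(y*b))+(y*8))): (((y*(y*b))+(y*8))+a) -> ((y*((y*b)+8))+a)
Apply DISTRIBUTE at L (target: (y*((y*b)+8))): ((y*((y*b)+8))+a) -> (((y*(y*b))+(y*8))+a)
Apply FACTOR at L (target: ((y*(y*b))+(y*8))): (((y*(y*b))+(y*8))+a) -> ((y*((y*b)+8))+a)
Apply DISTRIBUTE at L (target: (y*((y*b)+8))): ((y*((y*b)+8))+a) -> (((y*(y*b))+(y*8))+a)

Answer: (((y*(y*b))+(y*8))+a)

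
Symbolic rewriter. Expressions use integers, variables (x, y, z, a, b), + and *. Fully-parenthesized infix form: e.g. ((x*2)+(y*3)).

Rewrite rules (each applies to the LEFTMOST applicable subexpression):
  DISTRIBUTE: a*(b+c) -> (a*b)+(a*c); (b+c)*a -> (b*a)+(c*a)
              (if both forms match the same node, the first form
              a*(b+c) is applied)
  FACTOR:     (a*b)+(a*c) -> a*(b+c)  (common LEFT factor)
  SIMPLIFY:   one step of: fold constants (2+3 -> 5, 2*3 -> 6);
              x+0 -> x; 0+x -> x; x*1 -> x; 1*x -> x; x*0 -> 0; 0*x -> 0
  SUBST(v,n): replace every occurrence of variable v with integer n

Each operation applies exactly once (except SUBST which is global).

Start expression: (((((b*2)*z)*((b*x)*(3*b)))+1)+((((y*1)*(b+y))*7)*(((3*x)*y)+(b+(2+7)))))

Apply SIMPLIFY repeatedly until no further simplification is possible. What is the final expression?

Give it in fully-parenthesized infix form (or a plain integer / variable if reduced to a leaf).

Start: (((((b*2)*z)*((b*x)*(3*b)))+1)+((((y*1)*(b+y))*7)*(((3*x)*y)+(b+(2+7)))))
Step 1: at RLLL: (y*1) -> y; overall: (((((b*2)*z)*((b*x)*(3*b)))+1)+((((y*1)*(b+y))*7)*(((3*x)*y)+(b+(2+7))))) -> (((((b*2)*z)*((b*x)*(3*b)))+1)+(((y*(b+y))*7)*(((3*x)*y)+(b+(2+7)))))
Step 2: at RRRR: (2+7) -> 9; overall: (((((b*2)*z)*((b*x)*(3*b)))+1)+(((y*(b+y))*7)*(((3*x)*y)+(b+(2+7))))) -> (((((b*2)*z)*((b*x)*(3*b)))+1)+(((y*(b+y))*7)*(((3*x)*y)+(b+9))))
Fixed point: (((((b*2)*z)*((b*x)*(3*b)))+1)+(((y*(b+y))*7)*(((3*x)*y)+(b+9))))

Answer: (((((b*2)*z)*((b*x)*(3*b)))+1)+(((y*(b+y))*7)*(((3*x)*y)+(b+9))))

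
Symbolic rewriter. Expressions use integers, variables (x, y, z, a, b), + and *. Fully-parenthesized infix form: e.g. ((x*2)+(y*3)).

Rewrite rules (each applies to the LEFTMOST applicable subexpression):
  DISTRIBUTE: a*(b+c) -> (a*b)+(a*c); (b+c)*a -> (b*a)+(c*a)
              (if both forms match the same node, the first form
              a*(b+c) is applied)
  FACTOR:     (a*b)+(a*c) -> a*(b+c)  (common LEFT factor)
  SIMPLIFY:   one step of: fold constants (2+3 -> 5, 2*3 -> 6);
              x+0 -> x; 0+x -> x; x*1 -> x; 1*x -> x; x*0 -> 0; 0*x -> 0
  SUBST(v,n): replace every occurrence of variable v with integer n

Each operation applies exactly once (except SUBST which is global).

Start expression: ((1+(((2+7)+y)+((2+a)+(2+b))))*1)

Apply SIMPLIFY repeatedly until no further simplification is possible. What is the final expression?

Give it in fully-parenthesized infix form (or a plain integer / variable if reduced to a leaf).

Start: ((1+(((2+7)+y)+((2+a)+(2+b))))*1)
Step 1: at root: ((1+(((2+7)+y)+((2+a)+(2+b))))*1) -> (1+(((2+7)+y)+((2+a)+(2+b)))); overall: ((1+(((2+7)+y)+((2+a)+(2+b))))*1) -> (1+(((2+7)+y)+((2+a)+(2+b))))
Step 2: at RLL: (2+7) -> 9; overall: (1+(((2+7)+y)+((2+a)+(2+b)))) -> (1+((9+y)+((2+a)+(2+b))))
Fixed point: (1+((9+y)+((2+a)+(2+b))))

Answer: (1+((9+y)+((2+a)+(2+b))))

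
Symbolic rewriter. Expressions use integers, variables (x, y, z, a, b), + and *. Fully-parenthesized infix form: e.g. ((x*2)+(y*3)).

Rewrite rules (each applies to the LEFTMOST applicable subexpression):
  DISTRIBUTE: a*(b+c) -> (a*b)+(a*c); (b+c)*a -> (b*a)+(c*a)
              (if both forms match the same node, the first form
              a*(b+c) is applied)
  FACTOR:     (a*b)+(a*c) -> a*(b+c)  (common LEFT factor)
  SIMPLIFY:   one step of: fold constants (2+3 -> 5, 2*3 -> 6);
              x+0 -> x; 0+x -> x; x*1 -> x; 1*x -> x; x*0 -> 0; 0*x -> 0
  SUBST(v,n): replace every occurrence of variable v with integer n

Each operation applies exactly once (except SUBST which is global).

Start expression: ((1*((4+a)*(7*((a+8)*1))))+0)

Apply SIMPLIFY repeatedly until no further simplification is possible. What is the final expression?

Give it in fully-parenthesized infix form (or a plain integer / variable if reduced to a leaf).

Start: ((1*((4+a)*(7*((a+8)*1))))+0)
Step 1: at root: ((1*((4+a)*(7*((a+8)*1))))+0) -> (1*((4+a)*(7*((a+8)*1)))); overall: ((1*((4+a)*(7*((a+8)*1))))+0) -> (1*((4+a)*(7*((a+8)*1))))
Step 2: at root: (1*((4+a)*(7*((a+8)*1)))) -> ((4+a)*(7*((a+8)*1))); overall: (1*((4+a)*(7*((a+8)*1)))) -> ((4+a)*(7*((a+8)*1)))
Step 3: at RR: ((a+8)*1) -> (a+8); overall: ((4+a)*(7*((a+8)*1))) -> ((4+a)*(7*(a+8)))
Fixed point: ((4+a)*(7*(a+8)))

Answer: ((4+a)*(7*(a+8)))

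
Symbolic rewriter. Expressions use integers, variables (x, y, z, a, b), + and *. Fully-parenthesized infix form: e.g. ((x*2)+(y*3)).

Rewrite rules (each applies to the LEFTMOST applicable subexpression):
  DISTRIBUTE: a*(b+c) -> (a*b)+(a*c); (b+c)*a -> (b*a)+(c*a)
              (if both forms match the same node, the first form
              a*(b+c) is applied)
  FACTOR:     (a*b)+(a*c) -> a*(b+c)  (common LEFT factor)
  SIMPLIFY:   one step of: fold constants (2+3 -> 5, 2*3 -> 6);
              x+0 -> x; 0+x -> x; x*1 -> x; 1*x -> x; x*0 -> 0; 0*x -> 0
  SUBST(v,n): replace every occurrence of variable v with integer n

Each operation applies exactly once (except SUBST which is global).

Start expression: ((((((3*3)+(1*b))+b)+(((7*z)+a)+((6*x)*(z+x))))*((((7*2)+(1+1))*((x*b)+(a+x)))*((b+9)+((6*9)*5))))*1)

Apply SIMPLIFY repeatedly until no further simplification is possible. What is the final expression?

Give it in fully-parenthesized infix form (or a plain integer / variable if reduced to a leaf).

Start: ((((((3*3)+(1*b))+b)+(((7*z)+a)+((6*x)*(z+x))))*((((7*2)+(1+1))*((x*b)+(a+x)))*((b+9)+((6*9)*5))))*1)
Step 1: at root: ((((((3*3)+(1*b))+b)+(((7*z)+a)+((6*x)*(z+x))))*((((7*2)+(1+1))*((x*b)+(a+x)))*((b+9)+((6*9)*5))))*1) -> (((((3*3)+(1*b))+b)+(((7*z)+a)+((6*x)*(z+x))))*((((7*2)+(1+1))*((x*b)+(a+x)))*((b+9)+((6*9)*5)))); overall: ((((((3*3)+(1*b))+b)+(((7*z)+a)+((6*x)*(z+x))))*((((7*2)+(1+1))*((x*b)+(a+x)))*((b+9)+((6*9)*5))))*1) -> (((((3*3)+(1*b))+b)+(((7*z)+a)+((6*x)*(z+x))))*((((7*2)+(1+1))*((x*b)+(a+x)))*((b+9)+((6*9)*5))))
Step 2: at LLLL: (3*3) -> 9; overall: (((((3*3)+(1*b))+b)+(((7*z)+a)+((6*x)*(z+x))))*((((7*2)+(1+1))*((x*b)+(a+x)))*((b+9)+((6*9)*5)))) -> ((((9+(1*b))+b)+(((7*z)+a)+((6*x)*(z+x))))*((((7*2)+(1+1))*((x*b)+(a+x)))*((b+9)+((6*9)*5))))
Step 3: at LLLR: (1*b) -> b; overall: ((((9+(1*b))+b)+(((7*z)+a)+((6*x)*(z+x))))*((((7*2)+(1+1))*((x*b)+(a+x)))*((b+9)+((6*9)*5)))) -> ((((9+b)+b)+(((7*z)+a)+((6*x)*(z+x))))*((((7*2)+(1+1))*((x*b)+(a+x)))*((b+9)+((6*9)*5))))
Step 4: at RLLL: (7*2) -> 14; overall: ((((9+b)+b)+(((7*z)+a)+((6*x)*(z+x))))*((((7*2)+(1+1))*((x*b)+(a+x)))*((b+9)+((6*9)*5)))) -> ((((9+b)+b)+(((7*z)+a)+((6*x)*(z+x))))*(((14+(1+1))*((x*b)+(a+x)))*((b+9)+((6*9)*5))))
Step 5: at RLLR: (1+1) -> 2; overall: ((((9+b)+b)+(((7*z)+a)+((6*x)*(z+x))))*(((14+(1+1))*((x*b)+(a+x)))*((b+9)+((6*9)*5)))) -> ((((9+b)+b)+(((7*z)+a)+((6*x)*(z+x))))*(((14+2)*((x*b)+(a+x)))*((b+9)+((6*9)*5))))
Step 6: at RLL: (14+2) -> 16; overall: ((((9+b)+b)+(((7*z)+a)+((6*x)*(z+x))))*(((14+2)*((x*b)+(a+x)))*((b+9)+((6*9)*5)))) -> ((((9+b)+b)+(((7*z)+a)+((6*x)*(z+x))))*((16*((x*b)+(a+x)))*((b+9)+((6*9)*5))))
Step 7: at RRRL: (6*9) -> 54; overall: ((((9+b)+b)+(((7*z)+a)+((6*x)*(z+x))))*((16*((x*b)+(a+x)))*((b+9)+((6*9)*5)))) -> ((((9+b)+b)+(((7*z)+a)+((6*x)*(z+x))))*((16*((x*b)+(a+x)))*((b+9)+(54*5))))
Step 8: at RRR: (54*5) -> 270; overall: ((((9+b)+b)+(((7*z)+a)+((6*x)*(z+x))))*((16*((x*b)+(a+x)))*((b+9)+(54*5)))) -> ((((9+b)+b)+(((7*z)+a)+((6*x)*(z+x))))*((16*((x*b)+(a+x)))*((b+9)+270)))
Fixed point: ((((9+b)+b)+(((7*z)+a)+((6*x)*(z+x))))*((16*((x*b)+(a+x)))*((b+9)+270)))

Answer: ((((9+b)+b)+(((7*z)+a)+((6*x)*(z+x))))*((16*((x*b)+(a+x)))*((b+9)+270)))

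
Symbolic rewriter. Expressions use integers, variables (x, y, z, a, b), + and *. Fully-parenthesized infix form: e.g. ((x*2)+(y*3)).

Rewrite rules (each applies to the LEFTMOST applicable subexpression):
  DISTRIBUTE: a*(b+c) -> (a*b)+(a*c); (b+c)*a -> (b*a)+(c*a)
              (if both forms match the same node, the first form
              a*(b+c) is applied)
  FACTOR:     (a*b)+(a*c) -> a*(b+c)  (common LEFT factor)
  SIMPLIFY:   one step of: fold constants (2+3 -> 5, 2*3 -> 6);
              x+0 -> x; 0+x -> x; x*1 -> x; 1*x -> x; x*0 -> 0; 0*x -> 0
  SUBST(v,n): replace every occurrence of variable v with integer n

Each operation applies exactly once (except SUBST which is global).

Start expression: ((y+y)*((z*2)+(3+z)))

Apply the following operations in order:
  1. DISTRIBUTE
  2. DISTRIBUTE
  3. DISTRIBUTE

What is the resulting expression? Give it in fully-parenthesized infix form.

Answer: (((y*(z*2))+(y*(z*2)))+(((y+y)*3)+((y+y)*z)))

Derivation:
Start: ((y+y)*((z*2)+(3+z)))
Apply DISTRIBUTE at root (target: ((y+y)*((z*2)+(3+z)))): ((y+y)*((z*2)+(3+z))) -> (((y+y)*(z*2))+((y+y)*(3+z)))
Apply DISTRIBUTE at L (target: ((y+y)*(z*2))): (((y+y)*(z*2))+((y+y)*(3+z))) -> (((y*(z*2))+(y*(z*2)))+((y+y)*(3+z)))
Apply DISTRIBUTE at R (target: ((y+y)*(3+z))): (((y*(z*2))+(y*(z*2)))+((y+y)*(3+z))) -> (((y*(z*2))+(y*(z*2)))+(((y+y)*3)+((y+y)*z)))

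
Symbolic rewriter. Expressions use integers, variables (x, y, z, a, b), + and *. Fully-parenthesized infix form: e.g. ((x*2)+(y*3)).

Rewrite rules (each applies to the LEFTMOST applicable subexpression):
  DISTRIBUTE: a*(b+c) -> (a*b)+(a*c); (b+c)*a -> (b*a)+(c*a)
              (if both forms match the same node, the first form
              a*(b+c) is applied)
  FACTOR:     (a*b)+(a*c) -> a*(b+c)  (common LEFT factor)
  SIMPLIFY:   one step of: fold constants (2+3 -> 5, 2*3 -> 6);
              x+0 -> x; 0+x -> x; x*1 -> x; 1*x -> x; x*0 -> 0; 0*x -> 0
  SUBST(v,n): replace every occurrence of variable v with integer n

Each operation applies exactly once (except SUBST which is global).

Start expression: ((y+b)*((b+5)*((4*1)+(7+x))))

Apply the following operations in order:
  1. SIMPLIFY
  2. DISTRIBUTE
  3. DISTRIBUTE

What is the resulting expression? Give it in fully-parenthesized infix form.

Start: ((y+b)*((b+5)*((4*1)+(7+x))))
Apply SIMPLIFY at RRL (target: (4*1)): ((y+b)*((b+5)*((4*1)+(7+x)))) -> ((y+b)*((b+5)*(4+(7+x))))
Apply DISTRIBUTE at root (target: ((y+b)*((b+5)*(4+(7+x))))): ((y+b)*((b+5)*(4+(7+x)))) -> ((y*((b+5)*(4+(7+x))))+(b*((b+5)*(4+(7+x)))))
Apply DISTRIBUTE at LR (target: ((b+5)*(4+(7+x)))): ((y*((b+5)*(4+(7+x))))+(b*((b+5)*(4+(7+x))))) -> ((y*(((b+5)*4)+((b+5)*(7+x))))+(b*((b+5)*(4+(7+x)))))

Answer: ((y*(((b+5)*4)+((b+5)*(7+x))))+(b*((b+5)*(4+(7+x)))))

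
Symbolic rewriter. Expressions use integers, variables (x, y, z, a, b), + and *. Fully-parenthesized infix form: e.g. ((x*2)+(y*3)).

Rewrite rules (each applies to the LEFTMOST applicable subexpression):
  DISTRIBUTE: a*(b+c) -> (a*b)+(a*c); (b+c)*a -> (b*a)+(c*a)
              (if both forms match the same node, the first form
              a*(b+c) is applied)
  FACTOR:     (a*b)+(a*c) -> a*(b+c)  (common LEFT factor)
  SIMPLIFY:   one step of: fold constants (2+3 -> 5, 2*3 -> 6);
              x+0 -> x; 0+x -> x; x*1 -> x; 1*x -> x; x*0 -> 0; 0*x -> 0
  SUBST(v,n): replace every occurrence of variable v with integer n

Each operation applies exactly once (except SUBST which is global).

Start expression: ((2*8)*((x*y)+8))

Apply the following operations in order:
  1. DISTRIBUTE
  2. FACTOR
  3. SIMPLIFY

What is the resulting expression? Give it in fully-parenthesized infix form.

Answer: (16*((x*y)+8))

Derivation:
Start: ((2*8)*((x*y)+8))
Apply DISTRIBUTE at root (target: ((2*8)*((x*y)+8))): ((2*8)*((x*y)+8)) -> (((2*8)*(x*y))+((2*8)*8))
Apply FACTOR at root (target: (((2*8)*(x*y))+((2*8)*8))): (((2*8)*(x*y))+((2*8)*8)) -> ((2*8)*((x*y)+8))
Apply SIMPLIFY at L (target: (2*8)): ((2*8)*((x*y)+8)) -> (16*((x*y)+8))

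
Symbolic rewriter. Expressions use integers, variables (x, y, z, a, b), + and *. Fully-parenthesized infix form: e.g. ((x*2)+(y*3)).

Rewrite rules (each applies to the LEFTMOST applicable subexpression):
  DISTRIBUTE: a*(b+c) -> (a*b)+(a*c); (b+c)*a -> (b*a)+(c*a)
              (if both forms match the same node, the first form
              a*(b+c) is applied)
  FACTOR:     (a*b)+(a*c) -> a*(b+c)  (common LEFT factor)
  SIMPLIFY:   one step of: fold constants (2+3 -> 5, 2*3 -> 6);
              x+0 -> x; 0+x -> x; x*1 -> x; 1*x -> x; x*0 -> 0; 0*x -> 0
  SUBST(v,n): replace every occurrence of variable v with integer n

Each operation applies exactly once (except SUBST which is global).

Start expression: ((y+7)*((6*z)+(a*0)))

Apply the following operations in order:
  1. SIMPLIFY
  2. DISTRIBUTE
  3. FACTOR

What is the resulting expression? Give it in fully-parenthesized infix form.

Start: ((y+7)*((6*z)+(a*0)))
Apply SIMPLIFY at RR (target: (a*0)): ((y+7)*((6*z)+(a*0))) -> ((y+7)*((6*z)+0))
Apply DISTRIBUTE at root (target: ((y+7)*((6*z)+0))): ((y+7)*((6*z)+0)) -> (((y+7)*(6*z))+((y+7)*0))
Apply FACTOR at root (target: (((y+7)*(6*z))+((y+7)*0))): (((y+7)*(6*z))+((y+7)*0)) -> ((y+7)*((6*z)+0))

Answer: ((y+7)*((6*z)+0))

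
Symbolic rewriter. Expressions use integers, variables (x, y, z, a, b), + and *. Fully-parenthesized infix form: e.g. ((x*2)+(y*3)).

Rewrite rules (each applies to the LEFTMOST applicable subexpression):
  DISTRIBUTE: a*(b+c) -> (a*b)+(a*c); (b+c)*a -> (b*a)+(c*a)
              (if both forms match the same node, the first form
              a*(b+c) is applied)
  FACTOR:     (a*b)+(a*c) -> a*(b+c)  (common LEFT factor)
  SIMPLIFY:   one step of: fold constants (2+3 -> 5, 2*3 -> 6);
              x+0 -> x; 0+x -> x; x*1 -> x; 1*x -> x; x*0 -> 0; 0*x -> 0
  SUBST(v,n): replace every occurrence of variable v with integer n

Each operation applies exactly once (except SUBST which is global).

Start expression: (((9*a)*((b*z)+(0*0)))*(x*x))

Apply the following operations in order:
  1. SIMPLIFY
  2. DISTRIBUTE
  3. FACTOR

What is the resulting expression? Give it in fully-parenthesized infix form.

Answer: (((9*a)*((b*z)+0))*(x*x))

Derivation:
Start: (((9*a)*((b*z)+(0*0)))*(x*x))
Apply SIMPLIFY at LRR (target: (0*0)): (((9*a)*((b*z)+(0*0)))*(x*x)) -> (((9*a)*((b*z)+0))*(x*x))
Apply DISTRIBUTE at L (target: ((9*a)*((b*z)+0))): (((9*a)*((b*z)+0))*(x*x)) -> ((((9*a)*(b*z))+((9*a)*0))*(x*x))
Apply FACTOR at L (target: (((9*a)*(b*z))+((9*a)*0))): ((((9*a)*(b*z))+((9*a)*0))*(x*x)) -> (((9*a)*((b*z)+0))*(x*x))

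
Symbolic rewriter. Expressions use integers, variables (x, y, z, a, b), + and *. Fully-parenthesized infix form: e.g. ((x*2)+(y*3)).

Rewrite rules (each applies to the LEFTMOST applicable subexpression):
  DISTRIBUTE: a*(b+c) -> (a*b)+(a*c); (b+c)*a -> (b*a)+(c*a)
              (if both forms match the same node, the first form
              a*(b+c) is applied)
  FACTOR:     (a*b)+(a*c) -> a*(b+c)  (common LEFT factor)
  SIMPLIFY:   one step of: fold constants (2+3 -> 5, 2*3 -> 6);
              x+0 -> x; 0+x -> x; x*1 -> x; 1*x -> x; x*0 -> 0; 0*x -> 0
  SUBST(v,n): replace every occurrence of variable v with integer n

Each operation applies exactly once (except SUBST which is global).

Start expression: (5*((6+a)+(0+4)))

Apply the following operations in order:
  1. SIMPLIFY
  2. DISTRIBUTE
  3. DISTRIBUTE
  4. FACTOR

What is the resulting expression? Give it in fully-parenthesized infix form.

Start: (5*((6+a)+(0+4)))
Apply SIMPLIFY at RR (target: (0+4)): (5*((6+a)+(0+4))) -> (5*((6+a)+4))
Apply DISTRIBUTE at root (target: (5*((6+a)+4))): (5*((6+a)+4)) -> ((5*(6+a))+(5*4))
Apply DISTRIBUTE at L (target: (5*(6+a))): ((5*(6+a))+(5*4)) -> (((5*6)+(5*a))+(5*4))
Apply FACTOR at L (target: ((5*6)+(5*a))): (((5*6)+(5*a))+(5*4)) -> ((5*(6+a))+(5*4))

Answer: ((5*(6+a))+(5*4))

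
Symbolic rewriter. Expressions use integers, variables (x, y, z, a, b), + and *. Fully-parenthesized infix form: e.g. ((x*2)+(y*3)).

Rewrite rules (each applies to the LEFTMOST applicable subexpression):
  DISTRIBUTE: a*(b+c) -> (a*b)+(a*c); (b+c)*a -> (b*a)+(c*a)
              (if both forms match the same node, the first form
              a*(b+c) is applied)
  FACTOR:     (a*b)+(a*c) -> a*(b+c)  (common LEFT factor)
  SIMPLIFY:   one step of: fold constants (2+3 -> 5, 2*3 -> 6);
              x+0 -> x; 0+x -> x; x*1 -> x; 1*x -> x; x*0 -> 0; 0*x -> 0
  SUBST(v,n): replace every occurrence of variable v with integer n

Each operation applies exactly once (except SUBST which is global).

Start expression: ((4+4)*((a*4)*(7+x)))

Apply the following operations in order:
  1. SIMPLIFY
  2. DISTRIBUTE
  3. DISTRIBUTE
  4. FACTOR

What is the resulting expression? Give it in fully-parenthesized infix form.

Start: ((4+4)*((a*4)*(7+x)))
Apply SIMPLIFY at L (target: (4+4)): ((4+4)*((a*4)*(7+x))) -> (8*((a*4)*(7+x)))
Apply DISTRIBUTE at R (target: ((a*4)*(7+x))): (8*((a*4)*(7+x))) -> (8*(((a*4)*7)+((a*4)*x)))
Apply DISTRIBUTE at root (target: (8*(((a*4)*7)+((a*4)*x)))): (8*(((a*4)*7)+((a*4)*x))) -> ((8*((a*4)*7))+(8*((a*4)*x)))
Apply FACTOR at root (target: ((8*((a*4)*7))+(8*((a*4)*x)))): ((8*((a*4)*7))+(8*((a*4)*x))) -> (8*(((a*4)*7)+((a*4)*x)))

Answer: (8*(((a*4)*7)+((a*4)*x)))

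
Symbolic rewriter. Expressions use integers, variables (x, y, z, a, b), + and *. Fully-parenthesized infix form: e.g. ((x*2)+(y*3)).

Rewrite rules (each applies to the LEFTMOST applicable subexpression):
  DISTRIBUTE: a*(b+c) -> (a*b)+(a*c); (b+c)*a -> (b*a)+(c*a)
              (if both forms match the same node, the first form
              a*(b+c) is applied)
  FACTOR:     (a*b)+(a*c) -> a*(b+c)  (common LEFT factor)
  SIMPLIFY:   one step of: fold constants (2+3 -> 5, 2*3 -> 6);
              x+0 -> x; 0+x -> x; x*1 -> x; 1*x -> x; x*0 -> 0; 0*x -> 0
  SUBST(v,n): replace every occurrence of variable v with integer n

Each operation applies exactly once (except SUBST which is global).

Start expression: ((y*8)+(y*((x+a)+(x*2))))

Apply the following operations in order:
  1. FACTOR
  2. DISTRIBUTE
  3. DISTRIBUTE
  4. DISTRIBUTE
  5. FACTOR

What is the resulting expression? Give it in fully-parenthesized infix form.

Start: ((y*8)+(y*((x+a)+(x*2))))
Apply FACTOR at root (target: ((y*8)+(y*((x+a)+(x*2))))): ((y*8)+(y*((x+a)+(x*2)))) -> (y*(8+((x+a)+(x*2))))
Apply DISTRIBUTE at root (target: (y*(8+((x+a)+(x*2))))): (y*(8+((x+a)+(x*2)))) -> ((y*8)+(y*((x+a)+(x*2))))
Apply DISTRIBUTE at R (target: (y*((x+a)+(x*2)))): ((y*8)+(y*((x+a)+(x*2)))) -> ((y*8)+((y*(x+a))+(y*(x*2))))
Apply DISTRIBUTE at RL (target: (y*(x+a))): ((y*8)+((y*(x+a))+(y*(x*2)))) -> ((y*8)+(((y*x)+(y*a))+(y*(x*2))))
Apply FACTOR at RL (target: ((y*x)+(y*a))): ((y*8)+(((y*x)+(y*a))+(y*(x*2)))) -> ((y*8)+((y*(x+a))+(y*(x*2))))

Answer: ((y*8)+((y*(x+a))+(y*(x*2))))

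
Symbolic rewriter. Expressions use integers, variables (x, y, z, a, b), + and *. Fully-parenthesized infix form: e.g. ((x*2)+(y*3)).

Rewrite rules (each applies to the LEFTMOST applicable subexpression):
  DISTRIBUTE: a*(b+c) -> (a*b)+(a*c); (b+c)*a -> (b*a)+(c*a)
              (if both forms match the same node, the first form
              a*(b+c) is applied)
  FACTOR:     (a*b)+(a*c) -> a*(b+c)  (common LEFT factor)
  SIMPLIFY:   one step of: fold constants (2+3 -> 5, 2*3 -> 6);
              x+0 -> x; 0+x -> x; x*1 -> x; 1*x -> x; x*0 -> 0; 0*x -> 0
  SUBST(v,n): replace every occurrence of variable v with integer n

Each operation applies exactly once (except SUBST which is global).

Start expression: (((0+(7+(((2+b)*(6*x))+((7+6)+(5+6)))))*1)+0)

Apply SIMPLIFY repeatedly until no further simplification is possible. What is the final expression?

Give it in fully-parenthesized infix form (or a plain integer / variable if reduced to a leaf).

Answer: (7+(((2+b)*(6*x))+24))

Derivation:
Start: (((0+(7+(((2+b)*(6*x))+((7+6)+(5+6)))))*1)+0)
Step 1: at root: (((0+(7+(((2+b)*(6*x))+((7+6)+(5+6)))))*1)+0) -> ((0+(7+(((2+b)*(6*x))+((7+6)+(5+6)))))*1); overall: (((0+(7+(((2+b)*(6*x))+((7+6)+(5+6)))))*1)+0) -> ((0+(7+(((2+b)*(6*x))+((7+6)+(5+6)))))*1)
Step 2: at root: ((0+(7+(((2+b)*(6*x))+((7+6)+(5+6)))))*1) -> (0+(7+(((2+b)*(6*x))+((7+6)+(5+6))))); overall: ((0+(7+(((2+b)*(6*x))+((7+6)+(5+6)))))*1) -> (0+(7+(((2+b)*(6*x))+((7+6)+(5+6)))))
Step 3: at root: (0+(7+(((2+b)*(6*x))+((7+6)+(5+6))))) -> (7+(((2+b)*(6*x))+((7+6)+(5+6)))); overall: (0+(7+(((2+b)*(6*x))+((7+6)+(5+6))))) -> (7+(((2+b)*(6*x))+((7+6)+(5+6))))
Step 4: at RRL: (7+6) -> 13; overall: (7+(((2+b)*(6*x))+((7+6)+(5+6)))) -> (7+(((2+b)*(6*x))+(13+(5+6))))
Step 5: at RRR: (5+6) -> 11; overall: (7+(((2+b)*(6*x))+(13+(5+6)))) -> (7+(((2+b)*(6*x))+(13+11)))
Step 6: at RR: (13+11) -> 24; overall: (7+(((2+b)*(6*x))+(13+11))) -> (7+(((2+b)*(6*x))+24))
Fixed point: (7+(((2+b)*(6*x))+24))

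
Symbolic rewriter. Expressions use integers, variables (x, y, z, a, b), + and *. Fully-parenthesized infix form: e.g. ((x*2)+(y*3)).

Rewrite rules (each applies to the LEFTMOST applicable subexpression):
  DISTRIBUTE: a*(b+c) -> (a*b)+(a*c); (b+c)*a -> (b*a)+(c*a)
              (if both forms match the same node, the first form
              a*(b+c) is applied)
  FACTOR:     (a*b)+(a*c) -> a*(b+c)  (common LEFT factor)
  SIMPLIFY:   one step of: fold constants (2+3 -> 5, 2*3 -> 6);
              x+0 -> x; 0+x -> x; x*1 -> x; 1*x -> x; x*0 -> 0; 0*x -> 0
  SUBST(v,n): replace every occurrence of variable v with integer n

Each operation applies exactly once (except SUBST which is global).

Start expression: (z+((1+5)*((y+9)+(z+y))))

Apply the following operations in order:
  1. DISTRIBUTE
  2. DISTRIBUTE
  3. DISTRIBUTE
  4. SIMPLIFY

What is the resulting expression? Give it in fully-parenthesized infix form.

Answer: (z+(((y+(5*y))+((1+5)*9))+((1+5)*(z+y))))

Derivation:
Start: (z+((1+5)*((y+9)+(z+y))))
Apply DISTRIBUTE at R (target: ((1+5)*((y+9)+(z+y)))): (z+((1+5)*((y+9)+(z+y)))) -> (z+(((1+5)*(y+9))+((1+5)*(z+y))))
Apply DISTRIBUTE at RL (target: ((1+5)*(y+9))): (z+(((1+5)*(y+9))+((1+5)*(z+y)))) -> (z+((((1+5)*y)+((1+5)*9))+((1+5)*(z+y))))
Apply DISTRIBUTE at RLL (target: ((1+5)*y)): (z+((((1+5)*y)+((1+5)*9))+((1+5)*(z+y)))) -> (z+((((1*y)+(5*y))+((1+5)*9))+((1+5)*(z+y))))
Apply SIMPLIFY at RLLL (target: (1*y)): (z+((((1*y)+(5*y))+((1+5)*9))+((1+5)*(z+y)))) -> (z+(((y+(5*y))+((1+5)*9))+((1+5)*(z+y))))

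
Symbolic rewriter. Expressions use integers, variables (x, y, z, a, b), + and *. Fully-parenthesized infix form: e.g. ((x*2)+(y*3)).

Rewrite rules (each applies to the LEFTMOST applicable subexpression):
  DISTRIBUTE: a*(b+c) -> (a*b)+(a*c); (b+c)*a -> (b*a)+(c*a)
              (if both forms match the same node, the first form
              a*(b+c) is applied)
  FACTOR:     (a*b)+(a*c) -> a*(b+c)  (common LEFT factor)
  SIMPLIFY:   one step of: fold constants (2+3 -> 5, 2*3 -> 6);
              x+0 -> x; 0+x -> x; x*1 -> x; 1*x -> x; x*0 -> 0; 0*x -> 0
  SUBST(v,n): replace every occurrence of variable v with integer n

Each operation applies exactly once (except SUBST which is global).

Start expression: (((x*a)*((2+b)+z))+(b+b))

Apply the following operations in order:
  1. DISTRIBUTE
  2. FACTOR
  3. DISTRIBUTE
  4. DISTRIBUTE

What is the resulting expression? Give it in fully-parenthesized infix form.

Start: (((x*a)*((2+b)+z))+(b+b))
Apply DISTRIBUTE at L (target: ((x*a)*((2+b)+z))): (((x*a)*((2+b)+z))+(b+b)) -> ((((x*a)*(2+b))+((x*a)*z))+(b+b))
Apply FACTOR at L (target: (((x*a)*(2+b))+((x*a)*z))): ((((x*a)*(2+b))+((x*a)*z))+(b+b)) -> (((x*a)*((2+b)+z))+(b+b))
Apply DISTRIBUTE at L (target: ((x*a)*((2+b)+z))): (((x*a)*((2+b)+z))+(b+b)) -> ((((x*a)*(2+b))+((x*a)*z))+(b+b))
Apply DISTRIBUTE at LL (target: ((x*a)*(2+b))): ((((x*a)*(2+b))+((x*a)*z))+(b+b)) -> (((((x*a)*2)+((x*a)*b))+((x*a)*z))+(b+b))

Answer: (((((x*a)*2)+((x*a)*b))+((x*a)*z))+(b+b))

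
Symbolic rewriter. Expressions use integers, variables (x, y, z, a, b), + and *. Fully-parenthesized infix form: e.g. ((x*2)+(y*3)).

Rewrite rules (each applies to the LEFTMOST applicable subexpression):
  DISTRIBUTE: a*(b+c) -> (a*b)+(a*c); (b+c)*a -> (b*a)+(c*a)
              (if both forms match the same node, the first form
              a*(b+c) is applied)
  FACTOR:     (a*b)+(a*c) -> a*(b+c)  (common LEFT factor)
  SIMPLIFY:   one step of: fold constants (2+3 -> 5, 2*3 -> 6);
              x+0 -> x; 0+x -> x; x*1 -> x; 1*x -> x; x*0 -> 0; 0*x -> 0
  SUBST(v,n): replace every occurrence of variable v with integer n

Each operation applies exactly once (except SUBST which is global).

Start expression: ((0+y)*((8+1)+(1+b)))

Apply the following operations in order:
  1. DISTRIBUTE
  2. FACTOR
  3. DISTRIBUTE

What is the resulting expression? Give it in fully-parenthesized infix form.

Answer: (((0+y)*(8+1))+((0+y)*(1+b)))

Derivation:
Start: ((0+y)*((8+1)+(1+b)))
Apply DISTRIBUTE at root (target: ((0+y)*((8+1)+(1+b)))): ((0+y)*((8+1)+(1+b))) -> (((0+y)*(8+1))+((0+y)*(1+b)))
Apply FACTOR at root (target: (((0+y)*(8+1))+((0+y)*(1+b)))): (((0+y)*(8+1))+((0+y)*(1+b))) -> ((0+y)*((8+1)+(1+b)))
Apply DISTRIBUTE at root (target: ((0+y)*((8+1)+(1+b)))): ((0+y)*((8+1)+(1+b))) -> (((0+y)*(8+1))+((0+y)*(1+b)))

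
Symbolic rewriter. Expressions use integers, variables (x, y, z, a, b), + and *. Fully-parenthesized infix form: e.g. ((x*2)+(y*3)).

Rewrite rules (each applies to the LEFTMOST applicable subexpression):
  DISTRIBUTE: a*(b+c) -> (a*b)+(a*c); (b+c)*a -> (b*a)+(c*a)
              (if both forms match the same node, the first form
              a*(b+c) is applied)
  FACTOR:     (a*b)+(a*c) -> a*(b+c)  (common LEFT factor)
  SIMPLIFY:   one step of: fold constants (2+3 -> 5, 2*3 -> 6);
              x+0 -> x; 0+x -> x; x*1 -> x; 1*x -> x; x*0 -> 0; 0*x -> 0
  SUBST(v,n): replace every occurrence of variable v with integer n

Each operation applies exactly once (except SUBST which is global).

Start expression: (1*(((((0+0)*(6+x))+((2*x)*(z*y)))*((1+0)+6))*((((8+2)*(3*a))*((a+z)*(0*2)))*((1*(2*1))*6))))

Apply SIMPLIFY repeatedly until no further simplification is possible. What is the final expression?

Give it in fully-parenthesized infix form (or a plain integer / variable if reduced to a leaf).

Start: (1*(((((0+0)*(6+x))+((2*x)*(z*y)))*((1+0)+6))*((((8+2)*(3*a))*((a+z)*(0*2)))*((1*(2*1))*6))))
Step 1: at root: (1*(((((0+0)*(6+x))+((2*x)*(z*y)))*((1+0)+6))*((((8+2)*(3*a))*((a+z)*(0*2)))*((1*(2*1))*6)))) -> (((((0+0)*(6+x))+((2*x)*(z*y)))*((1+0)+6))*((((8+2)*(3*a))*((a+z)*(0*2)))*((1*(2*1))*6))); overall: (1*(((((0+0)*(6+x))+((2*x)*(z*y)))*((1+0)+6))*((((8+2)*(3*a))*((a+z)*(0*2)))*((1*(2*1))*6)))) -> (((((0+0)*(6+x))+((2*x)*(z*y)))*((1+0)+6))*((((8+2)*(3*a))*((a+z)*(0*2)))*((1*(2*1))*6)))
Step 2: at LLLL: (0+0) -> 0; overall: (((((0+0)*(6+x))+((2*x)*(z*y)))*((1+0)+6))*((((8+2)*(3*a))*((a+z)*(0*2)))*((1*(2*1))*6))) -> ((((0*(6+x))+((2*x)*(z*y)))*((1+0)+6))*((((8+2)*(3*a))*((a+z)*(0*2)))*((1*(2*1))*6)))
Step 3: at LLL: (0*(6+x)) -> 0; overall: ((((0*(6+x))+((2*x)*(z*y)))*((1+0)+6))*((((8+2)*(3*a))*((a+z)*(0*2)))*((1*(2*1))*6))) -> (((0+((2*x)*(z*y)))*((1+0)+6))*((((8+2)*(3*a))*((a+z)*(0*2)))*((1*(2*1))*6)))
Step 4: at LL: (0+((2*x)*(z*y))) -> ((2*x)*(z*y)); overall: (((0+((2*x)*(z*y)))*((1+0)+6))*((((8+2)*(3*a))*((a+z)*(0*2)))*((1*(2*1))*6))) -> ((((2*x)*(z*y))*((1+0)+6))*((((8+2)*(3*a))*((a+z)*(0*2)))*((1*(2*1))*6)))
Step 5: at LRL: (1+0) -> 1; overall: ((((2*x)*(z*y))*((1+0)+6))*((((8+2)*(3*a))*((a+z)*(0*2)))*((1*(2*1))*6))) -> ((((2*x)*(z*y))*(1+6))*((((8+2)*(3*a))*((a+z)*(0*2)))*((1*(2*1))*6)))
Step 6: at LR: (1+6) -> 7; overall: ((((2*x)*(z*y))*(1+6))*((((8+2)*(3*a))*((a+z)*(0*2)))*((1*(2*1))*6))) -> ((((2*x)*(z*y))*7)*((((8+2)*(3*a))*((a+z)*(0*2)))*((1*(2*1))*6)))
Step 7: at RLLL: (8+2) -> 10; overall: ((((2*x)*(z*y))*7)*((((8+2)*(3*a))*((a+z)*(0*2)))*((1*(2*1))*6))) -> ((((2*x)*(z*y))*7)*(((10*(3*a))*((a+z)*(0*2)))*((1*(2*1))*6)))
Step 8: at RLRR: (0*2) -> 0; overall: ((((2*x)*(z*y))*7)*(((10*(3*a))*((a+z)*(0*2)))*((1*(2*1))*6))) -> ((((2*x)*(z*y))*7)*(((10*(3*a))*((a+z)*0))*((1*(2*1))*6)))
Step 9: at RLR: ((a+z)*0) -> 0; overall: ((((2*x)*(z*y))*7)*(((10*(3*a))*((a+z)*0))*((1*(2*1))*6))) -> ((((2*x)*(z*y))*7)*(((10*(3*a))*0)*((1*(2*1))*6)))
Step 10: at RL: ((10*(3*a))*0) -> 0; overall: ((((2*x)*(z*y))*7)*(((10*(3*a))*0)*((1*(2*1))*6))) -> ((((2*x)*(z*y))*7)*(0*((1*(2*1))*6)))
Step 11: at R: (0*((1*(2*1))*6)) -> 0; overall: ((((2*x)*(z*y))*7)*(0*((1*(2*1))*6))) -> ((((2*x)*(z*y))*7)*0)
Step 12: at root: ((((2*x)*(z*y))*7)*0) -> 0; overall: ((((2*x)*(z*y))*7)*0) -> 0
Fixed point: 0

Answer: 0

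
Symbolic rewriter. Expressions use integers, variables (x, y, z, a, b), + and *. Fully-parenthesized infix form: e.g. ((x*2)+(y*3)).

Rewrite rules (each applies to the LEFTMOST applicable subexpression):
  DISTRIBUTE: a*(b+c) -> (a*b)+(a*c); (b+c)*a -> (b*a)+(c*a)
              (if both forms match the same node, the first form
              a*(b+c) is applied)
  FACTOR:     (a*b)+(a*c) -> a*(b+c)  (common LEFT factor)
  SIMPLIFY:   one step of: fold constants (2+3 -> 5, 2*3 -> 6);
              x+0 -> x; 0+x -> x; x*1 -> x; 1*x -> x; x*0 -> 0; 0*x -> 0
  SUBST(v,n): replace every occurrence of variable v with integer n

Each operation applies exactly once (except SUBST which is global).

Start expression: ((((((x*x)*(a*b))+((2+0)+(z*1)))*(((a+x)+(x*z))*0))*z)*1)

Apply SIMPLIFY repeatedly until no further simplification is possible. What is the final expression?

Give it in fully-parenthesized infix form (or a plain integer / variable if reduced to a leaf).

Answer: 0

Derivation:
Start: ((((((x*x)*(a*b))+((2+0)+(z*1)))*(((a+x)+(x*z))*0))*z)*1)
Step 1: at root: ((((((x*x)*(a*b))+((2+0)+(z*1)))*(((a+x)+(x*z))*0))*z)*1) -> (((((x*x)*(a*b))+((2+0)+(z*1)))*(((a+x)+(x*z))*0))*z); overall: ((((((x*x)*(a*b))+((2+0)+(z*1)))*(((a+x)+(x*z))*0))*z)*1) -> (((((x*x)*(a*b))+((2+0)+(z*1)))*(((a+x)+(x*z))*0))*z)
Step 2: at LLRL: (2+0) -> 2; overall: (((((x*x)*(a*b))+((2+0)+(z*1)))*(((a+x)+(x*z))*0))*z) -> (((((x*x)*(a*b))+(2+(z*1)))*(((a+x)+(x*z))*0))*z)
Step 3: at LLRR: (z*1) -> z; overall: (((((x*x)*(a*b))+(2+(z*1)))*(((a+x)+(x*z))*0))*z) -> (((((x*x)*(a*b))+(2+z))*(((a+x)+(x*z))*0))*z)
Step 4: at LR: (((a+x)+(x*z))*0) -> 0; overall: (((((x*x)*(a*b))+(2+z))*(((a+x)+(x*z))*0))*z) -> (((((x*x)*(a*b))+(2+z))*0)*z)
Step 5: at L: ((((x*x)*(a*b))+(2+z))*0) -> 0; overall: (((((x*x)*(a*b))+(2+z))*0)*z) -> (0*z)
Step 6: at root: (0*z) -> 0; overall: (0*z) -> 0
Fixed point: 0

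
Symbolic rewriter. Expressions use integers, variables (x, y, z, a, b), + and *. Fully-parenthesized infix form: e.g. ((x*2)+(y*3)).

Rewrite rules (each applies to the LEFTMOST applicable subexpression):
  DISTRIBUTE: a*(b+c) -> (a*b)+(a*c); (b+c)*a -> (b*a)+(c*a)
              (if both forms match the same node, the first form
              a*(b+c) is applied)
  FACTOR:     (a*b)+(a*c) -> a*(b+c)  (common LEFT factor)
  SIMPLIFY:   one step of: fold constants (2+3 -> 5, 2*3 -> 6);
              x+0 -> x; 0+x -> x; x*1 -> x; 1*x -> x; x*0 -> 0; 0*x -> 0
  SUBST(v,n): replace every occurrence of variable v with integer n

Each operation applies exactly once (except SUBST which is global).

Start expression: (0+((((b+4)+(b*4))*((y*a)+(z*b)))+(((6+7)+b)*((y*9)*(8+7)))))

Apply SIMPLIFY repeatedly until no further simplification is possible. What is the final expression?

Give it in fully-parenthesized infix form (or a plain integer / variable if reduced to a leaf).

Answer: ((((b+4)+(b*4))*((y*a)+(z*b)))+((13+b)*((y*9)*15)))

Derivation:
Start: (0+((((b+4)+(b*4))*((y*a)+(z*b)))+(((6+7)+b)*((y*9)*(8+7)))))
Step 1: at root: (0+((((b+4)+(b*4))*((y*a)+(z*b)))+(((6+7)+b)*((y*9)*(8+7))))) -> ((((b+4)+(b*4))*((y*a)+(z*b)))+(((6+7)+b)*((y*9)*(8+7)))); overall: (0+((((b+4)+(b*4))*((y*a)+(z*b)))+(((6+7)+b)*((y*9)*(8+7))))) -> ((((b+4)+(b*4))*((y*a)+(z*b)))+(((6+7)+b)*((y*9)*(8+7))))
Step 2: at RLL: (6+7) -> 13; overall: ((((b+4)+(b*4))*((y*a)+(z*b)))+(((6+7)+b)*((y*9)*(8+7)))) -> ((((b+4)+(b*4))*((y*a)+(z*b)))+((13+b)*((y*9)*(8+7))))
Step 3: at RRR: (8+7) -> 15; overall: ((((b+4)+(b*4))*((y*a)+(z*b)))+((13+b)*((y*9)*(8+7)))) -> ((((b+4)+(b*4))*((y*a)+(z*b)))+((13+b)*((y*9)*15)))
Fixed point: ((((b+4)+(b*4))*((y*a)+(z*b)))+((13+b)*((y*9)*15)))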